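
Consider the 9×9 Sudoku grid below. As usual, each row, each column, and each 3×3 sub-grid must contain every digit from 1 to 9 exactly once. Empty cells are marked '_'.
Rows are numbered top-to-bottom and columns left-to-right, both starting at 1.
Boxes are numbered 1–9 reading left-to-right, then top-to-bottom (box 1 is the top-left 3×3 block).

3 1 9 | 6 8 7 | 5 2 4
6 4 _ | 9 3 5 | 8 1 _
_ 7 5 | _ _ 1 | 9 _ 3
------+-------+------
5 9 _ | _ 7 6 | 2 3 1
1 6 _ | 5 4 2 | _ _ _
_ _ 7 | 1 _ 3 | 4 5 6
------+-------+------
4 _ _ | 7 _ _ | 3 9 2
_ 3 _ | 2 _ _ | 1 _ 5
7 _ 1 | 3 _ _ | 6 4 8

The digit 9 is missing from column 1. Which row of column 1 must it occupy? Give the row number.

Consider where 9 can go in column 1.
R3C1 is out (row 3 already has a 9).
R6C1 is out (box 4 already has a 9).
So the only cell in column 1 that can hold 9 is R8C1.
That is row 8.

8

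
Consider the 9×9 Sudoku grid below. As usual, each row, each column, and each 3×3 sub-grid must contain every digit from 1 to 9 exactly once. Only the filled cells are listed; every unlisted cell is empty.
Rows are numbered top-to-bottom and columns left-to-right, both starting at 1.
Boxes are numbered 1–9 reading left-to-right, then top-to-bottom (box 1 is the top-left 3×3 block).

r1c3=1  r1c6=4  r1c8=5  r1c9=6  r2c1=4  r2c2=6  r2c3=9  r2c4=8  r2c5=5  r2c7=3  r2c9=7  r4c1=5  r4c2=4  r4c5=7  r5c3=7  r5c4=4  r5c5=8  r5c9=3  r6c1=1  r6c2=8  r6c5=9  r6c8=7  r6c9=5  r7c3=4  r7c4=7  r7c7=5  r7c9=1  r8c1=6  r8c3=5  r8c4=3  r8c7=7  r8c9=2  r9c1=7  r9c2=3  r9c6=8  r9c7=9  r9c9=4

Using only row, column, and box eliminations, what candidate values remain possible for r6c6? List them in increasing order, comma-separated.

2,3,6

Row 6 already contains {1, 5, 7, 8, 9}.
Column 6 already contains {4, 8}.
Its 3×3 block (box 5) already contains {4, 7, 8, 9}.
Removing those from 1–9 leaves {2, 3, 6} as the candidates for r6c6.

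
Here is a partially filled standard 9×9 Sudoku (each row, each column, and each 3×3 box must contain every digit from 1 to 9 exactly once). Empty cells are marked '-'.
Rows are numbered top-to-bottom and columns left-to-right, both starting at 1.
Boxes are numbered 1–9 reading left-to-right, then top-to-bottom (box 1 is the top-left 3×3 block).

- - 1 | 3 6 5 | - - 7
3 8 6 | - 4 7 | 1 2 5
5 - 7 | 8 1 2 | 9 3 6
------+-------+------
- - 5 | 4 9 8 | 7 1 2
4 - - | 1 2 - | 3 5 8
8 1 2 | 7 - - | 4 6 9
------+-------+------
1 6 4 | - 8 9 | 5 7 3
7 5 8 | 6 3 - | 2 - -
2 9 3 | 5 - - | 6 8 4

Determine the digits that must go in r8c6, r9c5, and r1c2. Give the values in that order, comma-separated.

4,7,2

For r8c6:
  Consider where 4 can go in row 8.
  r8c8 is out (box 9 already has a 4).
  r8c9 is out (column 9 already has a 4).
  So the only cell in row 8 that can hold 4 is r8c6.
  So r8c6 = 4.
For r9c5:
  Row 9 already contains {2, 3, 4, 5, 6, 8, 9}.
  Column 5 already contains {1, 2, 3, 4, 6, 8, 9}.
  Its 3×3 block (box 8) already contains {3, 5, 6, 8, 9}.
  The only value from 1–9 not eliminated is 7, so r9c5 = 7.
For r1c2:
  Consider where 2 can go in row 1.
  r1c1 is out (column 1 already has a 2).
  r1c7 is out (column 7 already has a 2).
  r1c8 is out (column 8 already has a 2).
  So the only cell in row 1 that can hold 2 is r1c2.
  So r1c2 = 2.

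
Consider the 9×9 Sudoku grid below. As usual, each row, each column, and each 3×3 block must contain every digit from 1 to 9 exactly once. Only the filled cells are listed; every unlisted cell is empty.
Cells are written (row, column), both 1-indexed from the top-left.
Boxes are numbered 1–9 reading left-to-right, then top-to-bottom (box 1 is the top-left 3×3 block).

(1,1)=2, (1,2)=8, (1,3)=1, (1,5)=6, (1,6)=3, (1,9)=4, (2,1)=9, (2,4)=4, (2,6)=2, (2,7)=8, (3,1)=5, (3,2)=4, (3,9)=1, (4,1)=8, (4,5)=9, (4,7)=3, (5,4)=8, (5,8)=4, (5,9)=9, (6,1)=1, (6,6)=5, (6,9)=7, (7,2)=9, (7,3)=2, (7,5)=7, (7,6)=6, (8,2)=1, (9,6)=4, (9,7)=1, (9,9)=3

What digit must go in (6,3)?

Cell (6,3) itself could take any of {3, 4, 6, 9} by direct elimination.
Consider where 9 can go in row 6.
(6,2) is out (column 2 already has a 9).
(6,4) is out (box 5 already has a 9).
(6,5) is out (column 5 already has a 9).
(6,7) is out (box 6 already has a 9).
(6,8) is out (box 6 already has a 9).
So the only cell in row 6 that can hold 9 is (6,3).
Therefore (6,3) = 9.

9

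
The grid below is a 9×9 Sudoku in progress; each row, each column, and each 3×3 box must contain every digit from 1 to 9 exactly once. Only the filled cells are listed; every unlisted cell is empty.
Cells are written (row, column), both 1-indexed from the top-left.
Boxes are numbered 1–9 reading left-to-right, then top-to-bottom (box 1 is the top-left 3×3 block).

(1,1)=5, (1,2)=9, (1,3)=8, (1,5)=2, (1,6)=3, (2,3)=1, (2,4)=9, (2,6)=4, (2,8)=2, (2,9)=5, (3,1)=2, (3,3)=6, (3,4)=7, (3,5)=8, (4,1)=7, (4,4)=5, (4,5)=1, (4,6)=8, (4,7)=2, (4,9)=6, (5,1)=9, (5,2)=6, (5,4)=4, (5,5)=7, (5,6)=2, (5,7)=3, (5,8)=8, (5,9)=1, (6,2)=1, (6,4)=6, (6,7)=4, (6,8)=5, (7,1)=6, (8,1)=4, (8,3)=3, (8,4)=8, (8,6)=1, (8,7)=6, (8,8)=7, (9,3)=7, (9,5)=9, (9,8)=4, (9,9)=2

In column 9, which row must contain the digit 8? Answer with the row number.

Consider where 8 can go in column 9.
(1,9) is out (row 1 already has a 8).
(3,9) is out (row 3 already has a 8).
(6,9) is out (box 6 already has a 8).
(8,9) is out (row 8 already has a 8).
So the only cell in column 9 that can hold 8 is (7,9).
That is row 7.

7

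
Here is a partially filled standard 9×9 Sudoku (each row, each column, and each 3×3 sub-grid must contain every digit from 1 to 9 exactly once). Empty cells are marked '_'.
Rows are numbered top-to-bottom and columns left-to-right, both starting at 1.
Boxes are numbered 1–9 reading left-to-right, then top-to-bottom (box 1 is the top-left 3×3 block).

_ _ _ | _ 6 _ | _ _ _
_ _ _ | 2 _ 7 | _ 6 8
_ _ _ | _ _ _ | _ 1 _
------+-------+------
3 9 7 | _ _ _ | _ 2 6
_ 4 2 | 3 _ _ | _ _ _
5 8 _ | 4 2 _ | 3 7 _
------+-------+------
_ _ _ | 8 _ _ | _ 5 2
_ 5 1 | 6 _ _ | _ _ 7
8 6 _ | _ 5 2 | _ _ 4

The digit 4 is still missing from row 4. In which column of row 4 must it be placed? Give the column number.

Consider where 4 can go in row 4.
r4c4 is out (column 4 already has a 4).
r4c5 is out (box 5 already has a 4).
r4c6 is out (box 5 already has a 4).
So the only cell in row 4 that can hold 4 is r4c7.
That is column 7.

7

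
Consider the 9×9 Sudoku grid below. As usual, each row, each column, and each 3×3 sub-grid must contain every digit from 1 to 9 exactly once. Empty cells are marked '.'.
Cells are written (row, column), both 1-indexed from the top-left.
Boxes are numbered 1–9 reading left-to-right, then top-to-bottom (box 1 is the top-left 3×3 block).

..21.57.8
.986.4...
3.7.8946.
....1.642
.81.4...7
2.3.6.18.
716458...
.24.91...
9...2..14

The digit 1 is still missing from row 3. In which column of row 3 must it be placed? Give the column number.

Consider where 1 can go in row 3.
(3,2) is out (column 2 already has a 1).
(3,4) is out (column 4 already has a 1).
So the only cell in row 3 that can hold 1 is (3,9).
That is column 9.

9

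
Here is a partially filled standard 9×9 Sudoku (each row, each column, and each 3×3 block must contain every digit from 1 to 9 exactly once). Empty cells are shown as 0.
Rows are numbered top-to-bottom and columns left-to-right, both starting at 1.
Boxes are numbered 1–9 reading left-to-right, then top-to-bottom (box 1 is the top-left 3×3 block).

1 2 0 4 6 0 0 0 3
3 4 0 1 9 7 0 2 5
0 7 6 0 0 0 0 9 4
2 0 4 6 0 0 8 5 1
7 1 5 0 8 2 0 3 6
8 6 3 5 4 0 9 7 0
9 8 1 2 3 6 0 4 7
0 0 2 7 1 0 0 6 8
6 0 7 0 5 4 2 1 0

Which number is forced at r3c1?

Row 3 already contains {4, 6, 7, 9}.
Column 1 already contains {1, 2, 3, 6, 7, 8, 9}.
Its 3×3 block (box 1) already contains {1, 2, 3, 4, 6, 7}.
The only value from 1–9 not eliminated is 5, so r3c1 = 5.

5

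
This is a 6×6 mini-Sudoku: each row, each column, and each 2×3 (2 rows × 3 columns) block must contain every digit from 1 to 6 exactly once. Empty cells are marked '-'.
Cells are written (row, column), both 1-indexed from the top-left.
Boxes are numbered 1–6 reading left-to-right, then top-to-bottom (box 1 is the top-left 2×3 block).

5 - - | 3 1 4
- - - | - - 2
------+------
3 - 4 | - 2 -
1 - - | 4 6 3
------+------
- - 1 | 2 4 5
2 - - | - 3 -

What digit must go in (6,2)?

Cell (6,2) itself could take any of {4, 5, 6} by direct elimination.
Consider where 4 can go in box 5.
(5,1) is out (row 5 already has a 4).
(5,2) is out (row 5 already has a 4).
(6,3) is out (column 3 already has a 4).
So the only cell in box 5 that can hold 4 is (6,2).
Therefore (6,2) = 4.

4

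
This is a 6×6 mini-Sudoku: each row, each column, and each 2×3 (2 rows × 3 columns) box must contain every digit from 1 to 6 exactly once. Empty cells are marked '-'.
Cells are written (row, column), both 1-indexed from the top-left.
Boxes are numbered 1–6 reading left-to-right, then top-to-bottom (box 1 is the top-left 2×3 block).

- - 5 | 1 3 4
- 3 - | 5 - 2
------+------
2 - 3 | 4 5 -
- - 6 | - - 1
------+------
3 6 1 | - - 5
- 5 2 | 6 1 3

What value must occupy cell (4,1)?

5

Cell (4,1) itself could take any of {4, 5} by direct elimination.
Consider where 5 can go in row 4.
(4,2) is out (column 2 already has a 5).
(4,4) is out (column 4 already has a 5).
(4,5) is out (column 5 already has a 5).
So the only cell in row 4 that can hold 5 is (4,1).
Therefore (4,1) = 5.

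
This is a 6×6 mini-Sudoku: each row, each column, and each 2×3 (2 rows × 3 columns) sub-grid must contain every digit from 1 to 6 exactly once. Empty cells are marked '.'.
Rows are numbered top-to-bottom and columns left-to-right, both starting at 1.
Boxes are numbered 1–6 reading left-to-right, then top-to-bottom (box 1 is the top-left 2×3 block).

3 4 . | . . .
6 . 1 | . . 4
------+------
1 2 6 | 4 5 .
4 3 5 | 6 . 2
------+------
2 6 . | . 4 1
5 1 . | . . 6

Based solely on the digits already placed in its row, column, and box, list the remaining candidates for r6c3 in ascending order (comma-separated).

3,4

Row 6 already contains {1, 5, 6}.
Column 3 already contains {1, 5, 6}.
Its 2×3 block (box 5) already contains {1, 2, 5, 6}.
Removing those from 1–6 leaves {3, 4} as the candidates for r6c3.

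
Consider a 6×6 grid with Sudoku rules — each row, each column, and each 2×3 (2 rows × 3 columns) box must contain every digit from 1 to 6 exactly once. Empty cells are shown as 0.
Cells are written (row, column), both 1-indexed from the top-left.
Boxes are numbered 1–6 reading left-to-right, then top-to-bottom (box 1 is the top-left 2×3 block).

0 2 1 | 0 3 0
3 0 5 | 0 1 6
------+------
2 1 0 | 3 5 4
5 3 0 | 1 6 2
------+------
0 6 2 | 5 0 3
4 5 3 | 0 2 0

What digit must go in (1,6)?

5

Row 1 already contains {1, 2, 3}.
Column 6 already contains {2, 3, 4, 6}.
Its 2×3 block (box 2) already contains {1, 3, 6}.
The only value from 1–6 not eliminated is 5, so (1,6) = 5.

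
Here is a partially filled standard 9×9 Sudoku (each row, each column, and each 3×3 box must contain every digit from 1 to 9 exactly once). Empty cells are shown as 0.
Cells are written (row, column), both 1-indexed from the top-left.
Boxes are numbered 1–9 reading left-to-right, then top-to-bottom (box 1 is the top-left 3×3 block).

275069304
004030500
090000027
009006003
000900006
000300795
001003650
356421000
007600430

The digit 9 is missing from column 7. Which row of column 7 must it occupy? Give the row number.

8

Consider where 9 can go in column 7.
(3,7) is out (row 3 already has a 9).
(4,7) is out (row 4 already has a 9).
(5,7) is out (row 5 already has a 9).
So the only cell in column 7 that can hold 9 is (8,7).
That is row 8.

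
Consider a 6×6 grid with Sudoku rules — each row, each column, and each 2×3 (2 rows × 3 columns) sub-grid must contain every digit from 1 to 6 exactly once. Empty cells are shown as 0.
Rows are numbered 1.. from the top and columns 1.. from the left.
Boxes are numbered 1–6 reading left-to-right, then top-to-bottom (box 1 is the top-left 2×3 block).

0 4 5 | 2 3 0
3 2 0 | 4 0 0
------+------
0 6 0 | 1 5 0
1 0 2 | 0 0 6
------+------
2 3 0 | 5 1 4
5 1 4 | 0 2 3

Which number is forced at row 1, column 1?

6

Row 1 already contains {2, 3, 4, 5}.
Column 1 already contains {1, 2, 3, 5}.
Its 2×3 block (box 1) already contains {2, 3, 4, 5}.
The only value from 1–6 not eliminated is 6, so row 1, column 1 = 6.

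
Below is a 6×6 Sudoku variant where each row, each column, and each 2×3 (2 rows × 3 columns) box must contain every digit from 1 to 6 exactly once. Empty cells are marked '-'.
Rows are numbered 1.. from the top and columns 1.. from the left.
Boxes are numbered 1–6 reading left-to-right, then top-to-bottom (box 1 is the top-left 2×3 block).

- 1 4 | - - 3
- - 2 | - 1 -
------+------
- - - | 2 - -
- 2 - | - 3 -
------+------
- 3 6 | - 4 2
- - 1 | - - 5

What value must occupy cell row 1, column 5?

2

Cell row 1, column 5 itself could take any of {2, 5, 6} by direct elimination.
Consider where 2 can go in column 5.
row 3, column 5 is out (row 3 already has a 2).
row 6, column 5 is out (box 6 already has a 2).
So the only cell in column 5 that can hold 2 is row 1, column 5.
Therefore row 1, column 5 = 2.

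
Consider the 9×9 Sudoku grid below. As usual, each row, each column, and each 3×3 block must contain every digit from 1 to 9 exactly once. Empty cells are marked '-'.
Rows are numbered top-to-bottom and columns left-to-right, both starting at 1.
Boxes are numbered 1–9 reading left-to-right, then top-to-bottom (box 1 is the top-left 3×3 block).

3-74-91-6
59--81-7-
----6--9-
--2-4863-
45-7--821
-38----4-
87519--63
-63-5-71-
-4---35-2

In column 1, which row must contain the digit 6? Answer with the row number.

Consider where 6 can go in column 1.
r3c1 is out (row 3 already has a 6).
r4c1 is out (row 4 already has a 6).
r8c1 is out (row 8 already has a 6).
r9c1 is out (box 7 already has a 6).
So the only cell in column 1 that can hold 6 is r6c1.
That is row 6.

6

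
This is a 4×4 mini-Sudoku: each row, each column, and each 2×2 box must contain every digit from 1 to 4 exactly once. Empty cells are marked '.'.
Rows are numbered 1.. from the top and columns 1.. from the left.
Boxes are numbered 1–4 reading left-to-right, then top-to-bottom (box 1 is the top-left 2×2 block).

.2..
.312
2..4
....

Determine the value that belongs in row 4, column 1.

3

Cell row 4, column 1 itself could take any of {1, 3, 4} by direct elimination.
Consider where 3 can go in box 3.
row 3, column 2 is out (column 2 already has a 3).
row 4, column 2 is out (column 2 already has a 3).
So the only cell in box 3 that can hold 3 is row 4, column 1.
Therefore row 4, column 1 = 3.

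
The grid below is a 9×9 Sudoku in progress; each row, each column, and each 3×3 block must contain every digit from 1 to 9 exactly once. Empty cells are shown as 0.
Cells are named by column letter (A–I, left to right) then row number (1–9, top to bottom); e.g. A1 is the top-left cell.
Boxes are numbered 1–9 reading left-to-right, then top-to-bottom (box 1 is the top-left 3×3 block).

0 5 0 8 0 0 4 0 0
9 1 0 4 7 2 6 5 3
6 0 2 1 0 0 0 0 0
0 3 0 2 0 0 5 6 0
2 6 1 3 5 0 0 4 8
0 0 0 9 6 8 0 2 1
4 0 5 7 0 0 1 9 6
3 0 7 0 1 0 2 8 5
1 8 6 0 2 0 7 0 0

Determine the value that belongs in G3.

8

Cell G3 itself could take any of {8, 9} by direct elimination.
Consider where 8 can go in column G.
G5 is out (row 5 already has a 8).
G6 is out (row 6 already has a 8).
So the only cell in column G that can hold 8 is G3.
Therefore G3 = 8.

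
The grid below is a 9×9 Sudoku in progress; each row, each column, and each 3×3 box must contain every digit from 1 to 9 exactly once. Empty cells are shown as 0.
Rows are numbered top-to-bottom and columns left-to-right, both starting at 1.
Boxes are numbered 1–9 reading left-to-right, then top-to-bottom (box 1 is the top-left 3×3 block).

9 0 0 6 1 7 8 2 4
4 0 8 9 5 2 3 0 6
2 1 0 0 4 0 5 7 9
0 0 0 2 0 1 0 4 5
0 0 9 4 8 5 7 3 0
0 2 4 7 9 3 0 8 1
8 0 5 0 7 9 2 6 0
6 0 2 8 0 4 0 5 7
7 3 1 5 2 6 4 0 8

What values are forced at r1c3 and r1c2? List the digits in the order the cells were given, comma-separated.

3,5

For r1c3:
  Row 1 already contains {1, 2, 4, 6, 7, 8, 9}.
  Column 3 already contains {1, 2, 4, 5, 8, 9}.
  Its 3×3 block (box 1) already contains {1, 2, 4, 8, 9}.
  The only value from 1–9 not eliminated is 3, so r1c3 = 3.
For r1c2:
  Row 1 already contains {1, 2, 4, 6, 7, 8, 9}.
  Column 2 already contains {1, 2, 3}.
  Its 3×3 block (box 1) already contains {1, 2, 4, 8, 9}.
  The only value from 1–9 not eliminated is 5, so r1c2 = 5.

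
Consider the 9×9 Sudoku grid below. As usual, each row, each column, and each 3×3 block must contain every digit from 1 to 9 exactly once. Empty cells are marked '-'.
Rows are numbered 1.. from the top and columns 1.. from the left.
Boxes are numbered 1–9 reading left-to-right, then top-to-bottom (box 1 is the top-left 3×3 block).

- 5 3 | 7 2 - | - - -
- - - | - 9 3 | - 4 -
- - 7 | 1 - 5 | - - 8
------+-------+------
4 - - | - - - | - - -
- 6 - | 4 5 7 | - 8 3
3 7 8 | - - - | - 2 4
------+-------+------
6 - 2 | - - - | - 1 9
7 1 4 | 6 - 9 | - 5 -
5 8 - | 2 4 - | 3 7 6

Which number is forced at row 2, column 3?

Cell row 2, column 3 itself could take any of {1, 6} by direct elimination.
Consider where 6 can go in column 3.
row 4, column 3 is out (box 4 already has a 6).
row 5, column 3 is out (row 5 already has a 6).
row 9, column 3 is out (row 9 already has a 6).
So the only cell in column 3 that can hold 6 is row 2, column 3.
Therefore row 2, column 3 = 6.

6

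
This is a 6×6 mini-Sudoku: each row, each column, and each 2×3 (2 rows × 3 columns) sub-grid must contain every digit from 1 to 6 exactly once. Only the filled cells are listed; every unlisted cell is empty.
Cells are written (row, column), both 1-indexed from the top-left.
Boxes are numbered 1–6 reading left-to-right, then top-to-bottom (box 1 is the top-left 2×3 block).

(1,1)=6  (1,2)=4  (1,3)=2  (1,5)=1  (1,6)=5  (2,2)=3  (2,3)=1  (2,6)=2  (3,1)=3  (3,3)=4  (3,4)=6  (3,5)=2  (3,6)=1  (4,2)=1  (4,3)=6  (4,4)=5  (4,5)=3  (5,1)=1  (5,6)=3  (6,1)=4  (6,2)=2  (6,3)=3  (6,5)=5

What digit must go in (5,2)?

Cell (5,2) itself could take any of {5, 6} by direct elimination.
Consider where 6 can go in box 5.
(5,3) is out (column 3 already has a 6).
So the only cell in box 5 that can hold 6 is (5,2).
Therefore (5,2) = 6.

6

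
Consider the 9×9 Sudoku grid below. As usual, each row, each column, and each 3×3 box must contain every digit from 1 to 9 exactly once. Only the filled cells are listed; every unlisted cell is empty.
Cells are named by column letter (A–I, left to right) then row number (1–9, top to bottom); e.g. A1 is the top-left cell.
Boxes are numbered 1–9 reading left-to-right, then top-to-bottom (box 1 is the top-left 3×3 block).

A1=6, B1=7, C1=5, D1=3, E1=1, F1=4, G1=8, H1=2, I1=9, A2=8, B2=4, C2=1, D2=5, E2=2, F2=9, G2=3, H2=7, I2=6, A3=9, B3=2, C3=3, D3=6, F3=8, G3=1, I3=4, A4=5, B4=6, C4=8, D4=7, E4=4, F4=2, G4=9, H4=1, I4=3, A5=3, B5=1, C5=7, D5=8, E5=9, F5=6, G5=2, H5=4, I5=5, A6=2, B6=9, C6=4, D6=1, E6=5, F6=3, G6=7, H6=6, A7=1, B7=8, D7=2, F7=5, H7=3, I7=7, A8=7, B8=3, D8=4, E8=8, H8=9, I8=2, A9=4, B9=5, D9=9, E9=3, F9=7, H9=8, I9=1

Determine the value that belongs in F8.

Row 8 already contains {2, 3, 4, 7, 8, 9}.
Column F already contains {2, 3, 4, 5, 6, 7, 8, 9}.
Its 3×3 block (box 8) already contains {2, 3, 4, 5, 7, 8, 9}.
The only value from 1–9 not eliminated is 1, so F8 = 1.

1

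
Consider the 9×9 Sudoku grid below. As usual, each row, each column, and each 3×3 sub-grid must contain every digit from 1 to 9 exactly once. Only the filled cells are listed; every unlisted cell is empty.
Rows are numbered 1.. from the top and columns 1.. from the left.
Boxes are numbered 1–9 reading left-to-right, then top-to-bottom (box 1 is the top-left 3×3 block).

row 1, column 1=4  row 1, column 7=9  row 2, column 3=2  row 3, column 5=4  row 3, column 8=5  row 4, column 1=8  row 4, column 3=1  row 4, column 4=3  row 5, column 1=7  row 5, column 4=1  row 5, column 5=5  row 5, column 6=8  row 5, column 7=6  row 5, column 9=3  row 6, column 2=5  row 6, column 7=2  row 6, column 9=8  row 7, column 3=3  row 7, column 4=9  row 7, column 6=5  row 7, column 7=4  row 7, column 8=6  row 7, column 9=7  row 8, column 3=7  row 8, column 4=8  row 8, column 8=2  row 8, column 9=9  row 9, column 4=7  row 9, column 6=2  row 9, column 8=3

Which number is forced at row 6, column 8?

1

Cell row 6, column 8 itself could take any of {1, 4, 7, 9} by direct elimination.
Consider where 1 can go in row 6.
row 6, column 1 is out (box 4 already has a 1).
row 6, column 3 is out (column 3 already has a 1).
row 6, column 4 is out (column 4 already has a 1).
row 6, column 5 is out (box 5 already has a 1).
row 6, column 6 is out (box 5 already has a 1).
So the only cell in row 6 that can hold 1 is row 6, column 8.
Therefore row 6, column 8 = 1.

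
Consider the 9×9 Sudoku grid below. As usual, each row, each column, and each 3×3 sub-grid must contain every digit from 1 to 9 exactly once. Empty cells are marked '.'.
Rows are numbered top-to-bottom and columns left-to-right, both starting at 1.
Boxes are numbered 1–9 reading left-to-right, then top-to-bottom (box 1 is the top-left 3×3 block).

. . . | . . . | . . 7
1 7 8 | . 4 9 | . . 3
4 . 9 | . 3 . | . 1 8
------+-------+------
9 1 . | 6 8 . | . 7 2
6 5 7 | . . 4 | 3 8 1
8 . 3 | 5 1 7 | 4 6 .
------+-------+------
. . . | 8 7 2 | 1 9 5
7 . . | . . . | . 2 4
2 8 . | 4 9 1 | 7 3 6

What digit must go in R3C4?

Cell R3C4 itself could take any of {2, 7} by direct elimination.
Consider where 7 can go in column 4.
R1C4 is out (row 1 already has a 7).
R2C4 is out (row 2 already has a 7).
R5C4 is out (row 5 already has a 7).
R8C4 is out (row 8 already has a 7).
So the only cell in column 4 that can hold 7 is R3C4.
Therefore R3C4 = 7.

7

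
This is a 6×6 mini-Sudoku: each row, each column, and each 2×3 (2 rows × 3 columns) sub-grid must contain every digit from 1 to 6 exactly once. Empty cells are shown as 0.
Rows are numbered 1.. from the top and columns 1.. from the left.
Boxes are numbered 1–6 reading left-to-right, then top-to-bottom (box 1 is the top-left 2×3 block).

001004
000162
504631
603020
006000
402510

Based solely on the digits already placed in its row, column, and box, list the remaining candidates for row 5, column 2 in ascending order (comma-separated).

Row 5 already contains {6}.
Column 2 already contains {}.
Its 2×3 block (box 5) already contains {2, 4, 6}.
Removing those from 1–6 leaves {1, 3, 5} as the candidates for row 5, column 2.

1,3,5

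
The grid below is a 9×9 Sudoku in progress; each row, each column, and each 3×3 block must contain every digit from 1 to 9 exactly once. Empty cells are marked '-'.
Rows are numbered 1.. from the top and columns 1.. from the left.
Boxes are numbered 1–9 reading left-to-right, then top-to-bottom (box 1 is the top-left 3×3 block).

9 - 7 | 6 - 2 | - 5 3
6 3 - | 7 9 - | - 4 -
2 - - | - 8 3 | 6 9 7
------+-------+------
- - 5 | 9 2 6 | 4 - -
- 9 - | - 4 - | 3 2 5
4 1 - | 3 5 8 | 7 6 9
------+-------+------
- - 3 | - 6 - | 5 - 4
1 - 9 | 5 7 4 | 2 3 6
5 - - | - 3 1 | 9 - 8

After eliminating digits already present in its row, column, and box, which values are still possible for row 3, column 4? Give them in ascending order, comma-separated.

Row 3 already contains {2, 3, 6, 7, 8, 9}.
Column 4 already contains {3, 5, 6, 7, 9}.
Its 3×3 block (box 2) already contains {2, 3, 6, 7, 8, 9}.
Removing those from 1–9 leaves {1, 4} as the candidates for row 3, column 4.

1,4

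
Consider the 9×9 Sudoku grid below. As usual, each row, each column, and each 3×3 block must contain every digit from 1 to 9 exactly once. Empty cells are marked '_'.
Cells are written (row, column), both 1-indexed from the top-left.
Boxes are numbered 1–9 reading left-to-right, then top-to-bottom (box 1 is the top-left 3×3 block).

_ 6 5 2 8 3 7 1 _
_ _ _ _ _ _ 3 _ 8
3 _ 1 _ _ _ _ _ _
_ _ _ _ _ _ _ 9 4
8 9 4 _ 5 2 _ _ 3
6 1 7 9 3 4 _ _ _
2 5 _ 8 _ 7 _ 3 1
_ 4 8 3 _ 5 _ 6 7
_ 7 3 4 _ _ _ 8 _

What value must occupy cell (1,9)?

9

Row 1 already contains {1, 2, 3, 5, 6, 7, 8}.
Column 9 already contains {1, 3, 4, 7, 8}.
Its 3×3 block (box 3) already contains {1, 3, 7, 8}.
The only value from 1–9 not eliminated is 9, so (1,9) = 9.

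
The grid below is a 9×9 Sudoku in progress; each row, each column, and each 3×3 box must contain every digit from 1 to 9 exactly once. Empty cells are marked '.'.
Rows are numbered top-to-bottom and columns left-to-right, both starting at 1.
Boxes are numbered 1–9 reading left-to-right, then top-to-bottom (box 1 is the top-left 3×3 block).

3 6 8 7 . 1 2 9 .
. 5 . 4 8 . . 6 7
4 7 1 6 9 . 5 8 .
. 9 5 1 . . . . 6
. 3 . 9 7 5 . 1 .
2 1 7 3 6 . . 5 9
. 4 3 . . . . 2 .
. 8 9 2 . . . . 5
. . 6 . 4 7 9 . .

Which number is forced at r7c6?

Cell r7c6 itself could take any of {6, 8, 9} by direct elimination.
Consider where 9 can go in column 6.
r2c6 is out (box 2 already has a 9).
r3c6 is out (row 3 already has a 9).
r4c6 is out (row 4 already has a 9).
r6c6 is out (row 6 already has a 9).
r8c6 is out (row 8 already has a 9).
So the only cell in column 6 that can hold 9 is r7c6.
Therefore r7c6 = 9.

9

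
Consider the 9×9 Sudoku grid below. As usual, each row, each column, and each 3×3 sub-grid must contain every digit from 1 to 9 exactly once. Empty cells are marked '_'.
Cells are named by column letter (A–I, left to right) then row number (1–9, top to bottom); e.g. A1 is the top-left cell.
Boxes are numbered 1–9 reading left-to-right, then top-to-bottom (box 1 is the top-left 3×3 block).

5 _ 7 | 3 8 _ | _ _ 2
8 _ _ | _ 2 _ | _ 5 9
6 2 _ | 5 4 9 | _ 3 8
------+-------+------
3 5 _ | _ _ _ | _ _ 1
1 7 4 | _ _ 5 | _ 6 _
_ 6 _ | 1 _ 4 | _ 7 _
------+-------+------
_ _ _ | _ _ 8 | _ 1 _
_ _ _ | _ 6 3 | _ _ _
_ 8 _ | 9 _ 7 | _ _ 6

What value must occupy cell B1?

Cell B1 itself could take any of {1, 4, 9} by direct elimination.
Consider where 9 can go in box 1.
B2 is out (row 2 already has a 9).
C2 is out (row 2 already has a 9).
C3 is out (row 3 already has a 9).
So the only cell in box 1 that can hold 9 is B1.
Therefore B1 = 9.

9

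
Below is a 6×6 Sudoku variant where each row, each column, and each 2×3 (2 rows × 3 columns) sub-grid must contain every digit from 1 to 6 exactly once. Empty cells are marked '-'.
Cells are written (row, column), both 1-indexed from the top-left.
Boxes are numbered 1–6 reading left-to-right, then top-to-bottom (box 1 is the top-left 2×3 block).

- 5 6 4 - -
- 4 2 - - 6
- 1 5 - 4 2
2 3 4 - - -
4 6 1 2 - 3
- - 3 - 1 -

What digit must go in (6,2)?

2

Row 6 already contains {1, 3}.
Column 2 already contains {1, 3, 4, 5, 6}.
Its 2×3 block (box 5) already contains {1, 3, 4, 6}.
The only value from 1–6 not eliminated is 2, so (6,2) = 2.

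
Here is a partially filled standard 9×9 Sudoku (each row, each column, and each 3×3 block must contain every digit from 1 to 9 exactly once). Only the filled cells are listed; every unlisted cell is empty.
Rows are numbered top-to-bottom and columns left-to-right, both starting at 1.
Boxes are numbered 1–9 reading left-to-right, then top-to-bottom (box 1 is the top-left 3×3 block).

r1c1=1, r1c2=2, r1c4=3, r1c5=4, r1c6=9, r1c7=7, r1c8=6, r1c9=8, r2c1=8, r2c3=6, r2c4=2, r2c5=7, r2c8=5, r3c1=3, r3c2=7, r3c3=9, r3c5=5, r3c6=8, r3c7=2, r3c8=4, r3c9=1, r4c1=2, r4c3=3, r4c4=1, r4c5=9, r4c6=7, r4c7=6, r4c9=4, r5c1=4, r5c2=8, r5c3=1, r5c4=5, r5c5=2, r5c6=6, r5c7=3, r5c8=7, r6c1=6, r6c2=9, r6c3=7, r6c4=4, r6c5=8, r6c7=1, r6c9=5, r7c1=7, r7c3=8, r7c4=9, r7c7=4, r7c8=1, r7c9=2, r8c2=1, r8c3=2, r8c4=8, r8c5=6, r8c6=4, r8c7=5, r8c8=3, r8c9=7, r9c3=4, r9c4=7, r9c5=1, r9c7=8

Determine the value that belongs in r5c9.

Row 5 already contains {1, 2, 3, 4, 5, 6, 7, 8}.
Column 9 already contains {1, 2, 4, 5, 7, 8}.
Its 3×3 block (box 6) already contains {1, 3, 4, 5, 6, 7}.
The only value from 1–9 not eliminated is 9, so r5c9 = 9.

9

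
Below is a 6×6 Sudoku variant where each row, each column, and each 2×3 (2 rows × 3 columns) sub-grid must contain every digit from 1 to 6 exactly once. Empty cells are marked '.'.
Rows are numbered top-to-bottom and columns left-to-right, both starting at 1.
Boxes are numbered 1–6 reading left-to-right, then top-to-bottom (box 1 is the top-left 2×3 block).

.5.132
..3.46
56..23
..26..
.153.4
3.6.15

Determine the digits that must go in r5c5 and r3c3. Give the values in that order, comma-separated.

6,1

For r5c5:
  Row 5 already contains {1, 3, 4, 5}.
  Column 5 already contains {1, 2, 3, 4}.
  Its 2×3 block (box 6) already contains {1, 3, 4, 5}.
  The only value from 1–6 not eliminated is 6, so r5c5 = 6.
For r3c3:
  Consider where 1 can go in column 3.
  r1c3 is out (row 1 already has a 1).
  So the only cell in column 3 that can hold 1 is r3c3.
  So r3c3 = 1.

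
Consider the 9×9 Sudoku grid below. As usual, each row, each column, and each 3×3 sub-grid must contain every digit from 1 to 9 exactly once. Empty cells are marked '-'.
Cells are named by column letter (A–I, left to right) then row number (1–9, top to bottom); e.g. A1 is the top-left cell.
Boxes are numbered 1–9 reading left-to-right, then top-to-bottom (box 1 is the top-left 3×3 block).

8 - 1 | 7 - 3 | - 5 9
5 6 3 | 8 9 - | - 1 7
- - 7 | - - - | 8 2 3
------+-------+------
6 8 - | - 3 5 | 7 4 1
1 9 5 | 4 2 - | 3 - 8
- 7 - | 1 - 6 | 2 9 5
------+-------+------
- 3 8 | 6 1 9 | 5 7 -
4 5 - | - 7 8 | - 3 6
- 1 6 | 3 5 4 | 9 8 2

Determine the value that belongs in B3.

4

Row 3 already contains {2, 3, 7, 8}.
Column B already contains {1, 3, 5, 6, 7, 8, 9}.
Its 3×3 block (box 1) already contains {1, 3, 5, 6, 7, 8}.
The only value from 1–9 not eliminated is 4, so B3 = 4.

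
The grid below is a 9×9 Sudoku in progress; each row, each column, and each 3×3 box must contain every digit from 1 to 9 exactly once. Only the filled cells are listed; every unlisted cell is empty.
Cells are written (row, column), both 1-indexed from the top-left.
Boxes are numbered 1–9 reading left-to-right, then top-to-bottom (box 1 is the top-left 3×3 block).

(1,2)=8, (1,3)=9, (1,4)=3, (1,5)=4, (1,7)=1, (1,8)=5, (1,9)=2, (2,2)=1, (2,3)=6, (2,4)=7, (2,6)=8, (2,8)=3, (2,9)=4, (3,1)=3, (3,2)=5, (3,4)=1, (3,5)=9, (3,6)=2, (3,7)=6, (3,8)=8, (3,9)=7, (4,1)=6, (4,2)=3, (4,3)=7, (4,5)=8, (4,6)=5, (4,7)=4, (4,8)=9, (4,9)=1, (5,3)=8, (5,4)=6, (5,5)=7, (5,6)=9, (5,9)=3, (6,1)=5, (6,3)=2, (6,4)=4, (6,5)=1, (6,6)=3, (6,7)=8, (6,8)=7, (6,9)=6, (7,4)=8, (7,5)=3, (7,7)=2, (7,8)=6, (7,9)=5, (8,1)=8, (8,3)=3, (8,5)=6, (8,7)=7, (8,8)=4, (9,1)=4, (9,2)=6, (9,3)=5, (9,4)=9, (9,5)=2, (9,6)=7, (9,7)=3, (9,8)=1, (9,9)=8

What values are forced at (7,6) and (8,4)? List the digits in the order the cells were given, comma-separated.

4,5

For (7,6):
  Consider where 4 can go in row 7.
  (7,1) is out (column 1 already has a 4).
  (7,2) is out (box 7 already has a 4).
  (7,3) is out (box 7 already has a 4).
  So the only cell in row 7 that can hold 4 is (7,6).
  So (7,6) = 4.
For (8,4):
  Row 8 already contains {3, 4, 6, 7, 8}.
  Column 4 already contains {1, 3, 4, 6, 7, 8, 9}.
  Its 3×3 block (box 8) already contains {2, 3, 6, 7, 8, 9}.
  The only value from 1–9 not eliminated is 5, so (8,4) = 5.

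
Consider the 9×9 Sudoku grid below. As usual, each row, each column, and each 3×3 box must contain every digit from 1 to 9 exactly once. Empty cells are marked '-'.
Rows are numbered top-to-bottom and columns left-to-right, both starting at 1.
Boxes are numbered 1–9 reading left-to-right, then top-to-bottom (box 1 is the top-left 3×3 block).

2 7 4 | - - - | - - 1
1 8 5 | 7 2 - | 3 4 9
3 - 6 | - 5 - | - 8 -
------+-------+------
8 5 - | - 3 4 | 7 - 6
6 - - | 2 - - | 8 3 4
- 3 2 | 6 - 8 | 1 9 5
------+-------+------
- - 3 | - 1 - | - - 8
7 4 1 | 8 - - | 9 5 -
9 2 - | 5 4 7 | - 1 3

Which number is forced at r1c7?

Cell r1c7 itself could take any of {5, 6} by direct elimination.
Consider where 5 can go in row 1.
r1c4 is out (column 4 already has a 5).
r1c5 is out (column 5 already has a 5).
r1c6 is out (box 2 already has a 5).
r1c8 is out (column 8 already has a 5).
So the only cell in row 1 that can hold 5 is r1c7.
Therefore r1c7 = 5.

5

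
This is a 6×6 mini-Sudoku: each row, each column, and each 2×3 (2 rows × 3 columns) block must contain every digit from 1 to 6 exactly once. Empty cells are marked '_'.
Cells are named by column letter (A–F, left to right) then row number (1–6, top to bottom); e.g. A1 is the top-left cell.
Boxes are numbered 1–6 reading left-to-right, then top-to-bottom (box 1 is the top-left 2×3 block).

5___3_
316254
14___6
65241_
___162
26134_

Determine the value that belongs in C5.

5

Cell C5 itself could take any of {3, 4, 5} by direct elimination.
Consider where 5 can go in row 5.
A5 is out (column A already has a 5).
B5 is out (column B already has a 5).
So the only cell in row 5 that can hold 5 is C5.
Therefore C5 = 5.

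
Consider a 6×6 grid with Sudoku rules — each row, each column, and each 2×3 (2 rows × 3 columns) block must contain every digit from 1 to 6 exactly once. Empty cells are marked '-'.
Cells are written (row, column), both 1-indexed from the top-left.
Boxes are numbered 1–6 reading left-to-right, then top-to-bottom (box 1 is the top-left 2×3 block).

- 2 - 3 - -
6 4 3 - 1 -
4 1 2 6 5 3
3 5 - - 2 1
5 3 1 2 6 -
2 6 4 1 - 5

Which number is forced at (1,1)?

Row 1 already contains {2, 3}.
Column 1 already contains {2, 3, 4, 5, 6}.
Its 2×3 block (box 1) already contains {2, 3, 4, 6}.
The only value from 1–6 not eliminated is 1, so (1,1) = 1.

1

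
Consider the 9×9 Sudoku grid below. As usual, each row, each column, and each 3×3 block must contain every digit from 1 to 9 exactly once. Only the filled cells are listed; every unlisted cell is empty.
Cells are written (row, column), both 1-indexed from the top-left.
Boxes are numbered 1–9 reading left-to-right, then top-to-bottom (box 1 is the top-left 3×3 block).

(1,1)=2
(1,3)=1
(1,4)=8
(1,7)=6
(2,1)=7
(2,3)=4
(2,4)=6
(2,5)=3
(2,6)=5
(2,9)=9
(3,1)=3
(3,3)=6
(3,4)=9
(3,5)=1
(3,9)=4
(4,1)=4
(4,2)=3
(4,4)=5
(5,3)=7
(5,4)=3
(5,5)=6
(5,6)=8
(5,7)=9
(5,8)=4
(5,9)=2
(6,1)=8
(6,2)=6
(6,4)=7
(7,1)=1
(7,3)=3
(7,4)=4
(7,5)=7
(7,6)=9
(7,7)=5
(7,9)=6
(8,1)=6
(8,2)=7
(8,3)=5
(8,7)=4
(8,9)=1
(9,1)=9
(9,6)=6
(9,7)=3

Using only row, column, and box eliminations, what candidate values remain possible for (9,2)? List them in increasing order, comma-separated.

Row 9 already contains {3, 6, 9}.
Column 2 already contains {3, 6, 7}.
Its 3×3 block (box 7) already contains {1, 3, 5, 6, 7, 9}.
Removing those from 1–9 leaves {2, 4, 8} as the candidates for (9,2).

2,4,8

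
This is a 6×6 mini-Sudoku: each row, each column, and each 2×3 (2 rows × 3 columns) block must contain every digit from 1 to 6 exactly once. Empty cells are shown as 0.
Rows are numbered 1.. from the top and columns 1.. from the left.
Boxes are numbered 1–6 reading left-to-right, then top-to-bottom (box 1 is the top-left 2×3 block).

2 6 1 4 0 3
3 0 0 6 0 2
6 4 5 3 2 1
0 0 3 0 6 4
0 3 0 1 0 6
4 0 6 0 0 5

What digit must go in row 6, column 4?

2

Row 6 already contains {4, 5, 6}.
Column 4 already contains {1, 3, 4, 6}.
Its 2×3 block (box 6) already contains {1, 5, 6}.
The only value from 1–6 not eliminated is 2, so row 6, column 4 = 2.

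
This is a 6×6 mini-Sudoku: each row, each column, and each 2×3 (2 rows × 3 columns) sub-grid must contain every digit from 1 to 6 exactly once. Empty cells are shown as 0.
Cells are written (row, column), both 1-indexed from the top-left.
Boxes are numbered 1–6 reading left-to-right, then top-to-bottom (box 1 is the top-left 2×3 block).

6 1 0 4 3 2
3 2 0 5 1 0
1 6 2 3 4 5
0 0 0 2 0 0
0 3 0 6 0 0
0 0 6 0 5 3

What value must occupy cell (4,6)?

Cell (4,6) itself could take any of {1, 6} by direct elimination.
Consider where 1 can go in row 4.
(4,1) is out (column 1 already has a 1).
(4,2) is out (column 2 already has a 1).
(4,3) is out (box 3 already has a 1).
(4,5) is out (column 5 already has a 1).
So the only cell in row 4 that can hold 1 is (4,6).
Therefore (4,6) = 1.

1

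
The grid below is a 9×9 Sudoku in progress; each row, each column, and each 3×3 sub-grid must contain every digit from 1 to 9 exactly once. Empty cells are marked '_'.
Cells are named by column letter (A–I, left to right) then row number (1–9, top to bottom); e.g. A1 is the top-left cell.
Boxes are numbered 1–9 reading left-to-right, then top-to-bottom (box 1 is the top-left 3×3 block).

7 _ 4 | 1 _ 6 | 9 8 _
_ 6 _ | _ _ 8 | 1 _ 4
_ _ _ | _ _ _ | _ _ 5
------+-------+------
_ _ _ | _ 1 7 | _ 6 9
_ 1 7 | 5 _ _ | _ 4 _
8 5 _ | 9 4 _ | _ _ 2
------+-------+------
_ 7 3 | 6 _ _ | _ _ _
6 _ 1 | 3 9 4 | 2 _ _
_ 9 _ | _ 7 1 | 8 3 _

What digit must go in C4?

Row 4 already contains {1, 6, 7, 9}.
Column C already contains {1, 3, 4, 7}.
Its 3×3 block (box 4) already contains {1, 5, 7, 8}.
The only value from 1–9 not eliminated is 2, so C4 = 2.

2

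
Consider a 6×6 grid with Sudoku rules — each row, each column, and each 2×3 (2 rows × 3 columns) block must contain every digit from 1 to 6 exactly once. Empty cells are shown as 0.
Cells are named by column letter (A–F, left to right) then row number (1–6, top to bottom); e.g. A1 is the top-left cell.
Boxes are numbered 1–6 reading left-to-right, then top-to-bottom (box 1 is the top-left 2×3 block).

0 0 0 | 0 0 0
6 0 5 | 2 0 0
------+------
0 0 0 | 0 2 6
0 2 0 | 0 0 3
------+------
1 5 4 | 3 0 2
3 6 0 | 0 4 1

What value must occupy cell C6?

Row 6 already contains {1, 3, 4, 6}.
Column C already contains {4, 5}.
Its 2×3 block (box 5) already contains {1, 3, 4, 5, 6}.
The only value from 1–6 not eliminated is 2, so C6 = 2.

2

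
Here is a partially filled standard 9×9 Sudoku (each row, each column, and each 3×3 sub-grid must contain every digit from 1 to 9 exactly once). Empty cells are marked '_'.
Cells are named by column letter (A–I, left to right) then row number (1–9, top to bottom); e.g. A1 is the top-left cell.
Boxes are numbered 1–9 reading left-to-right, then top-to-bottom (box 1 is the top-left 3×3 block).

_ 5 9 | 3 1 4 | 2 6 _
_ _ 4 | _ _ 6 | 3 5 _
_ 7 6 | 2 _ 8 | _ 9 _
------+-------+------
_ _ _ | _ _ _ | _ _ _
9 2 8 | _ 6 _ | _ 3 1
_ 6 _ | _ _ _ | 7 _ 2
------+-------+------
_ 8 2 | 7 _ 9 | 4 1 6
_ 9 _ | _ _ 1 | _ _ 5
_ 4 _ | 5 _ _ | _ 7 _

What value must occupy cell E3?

5

Row 3 already contains {2, 6, 7, 8, 9}.
Column E already contains {1, 6}.
Its 3×3 block (box 2) already contains {1, 2, 3, 4, 6, 8}.
The only value from 1–9 not eliminated is 5, so E3 = 5.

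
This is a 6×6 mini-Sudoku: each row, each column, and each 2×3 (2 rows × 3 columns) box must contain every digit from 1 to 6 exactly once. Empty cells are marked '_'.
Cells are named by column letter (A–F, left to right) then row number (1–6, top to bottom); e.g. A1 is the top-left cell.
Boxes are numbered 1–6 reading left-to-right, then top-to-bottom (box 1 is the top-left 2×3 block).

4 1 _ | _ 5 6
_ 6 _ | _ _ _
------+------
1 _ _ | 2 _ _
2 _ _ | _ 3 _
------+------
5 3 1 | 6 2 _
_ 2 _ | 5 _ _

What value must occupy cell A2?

3

Row 2 already contains {6}.
Column A already contains {1, 2, 4, 5}.
Its 2×3 block (box 1) already contains {1, 4, 6}.
The only value from 1–6 not eliminated is 3, so A2 = 3.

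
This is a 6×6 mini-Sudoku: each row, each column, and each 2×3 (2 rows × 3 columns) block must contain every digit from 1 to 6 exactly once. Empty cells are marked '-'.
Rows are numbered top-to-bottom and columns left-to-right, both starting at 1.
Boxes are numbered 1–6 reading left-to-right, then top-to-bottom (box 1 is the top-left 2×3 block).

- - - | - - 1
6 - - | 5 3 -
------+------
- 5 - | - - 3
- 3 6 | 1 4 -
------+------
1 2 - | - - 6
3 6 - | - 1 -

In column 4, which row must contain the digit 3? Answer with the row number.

5

Consider where 3 can go in column 4.
r1c4 is out (box 2 already has a 3).
r3c4 is out (row 3 already has a 3).
r6c4 is out (row 6 already has a 3).
So the only cell in column 4 that can hold 3 is r5c4.
That is row 5.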